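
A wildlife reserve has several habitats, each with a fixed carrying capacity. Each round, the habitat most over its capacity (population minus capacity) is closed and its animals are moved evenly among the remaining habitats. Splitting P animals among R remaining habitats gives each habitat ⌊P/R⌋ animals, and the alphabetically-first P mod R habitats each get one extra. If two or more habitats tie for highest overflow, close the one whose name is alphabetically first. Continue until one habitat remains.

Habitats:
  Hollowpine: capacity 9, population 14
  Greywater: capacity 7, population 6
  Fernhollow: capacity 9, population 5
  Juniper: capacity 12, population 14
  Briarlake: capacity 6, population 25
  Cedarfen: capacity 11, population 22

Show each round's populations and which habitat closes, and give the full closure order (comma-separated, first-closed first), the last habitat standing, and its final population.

Round 1: Briarlake=25 Cedarfen=22 Fernhollow=5 Greywater=6 Hollowpine=14 Juniper=14 → close Briarlake (overflow 19)
  25÷5 = 5 each, +1 to first 0
Round 2: Cedarfen=27 Fernhollow=10 Greywater=11 Hollowpine=19 Juniper=19 → close Cedarfen (overflow 16)
  27÷4 = 6 each, +1 to first 3
Round 3: Fernhollow=17 Greywater=18 Hollowpine=26 Juniper=25 → close Hollowpine (overflow 17)
  26÷3 = 8 each, +1 to first 2
Round 4: Fernhollow=26 Greywater=27 Juniper=33 → close Juniper (overflow 21)
  33÷2 = 16 each, +1 to first 1
Round 5: Fernhollow=43 Greywater=43 → close Greywater (overflow 36)
  43÷1 = 43 each, +1 to first 0

Closure order: Briarlake, Cedarfen, Hollowpine, Juniper, Greywater
Last habitat: Fernhollow with 86 animals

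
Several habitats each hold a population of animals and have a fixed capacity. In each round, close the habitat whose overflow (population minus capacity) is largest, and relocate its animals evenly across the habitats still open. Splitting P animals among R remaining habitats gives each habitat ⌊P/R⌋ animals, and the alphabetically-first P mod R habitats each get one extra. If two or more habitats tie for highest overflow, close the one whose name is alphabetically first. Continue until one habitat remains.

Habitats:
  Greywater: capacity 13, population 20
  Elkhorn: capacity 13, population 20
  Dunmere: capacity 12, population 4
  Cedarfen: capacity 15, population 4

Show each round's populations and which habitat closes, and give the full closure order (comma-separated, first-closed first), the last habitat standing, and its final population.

Round 1: Cedarfen=4 Dunmere=4 Elkhorn=20 Greywater=20 → close Elkhorn (overflow 7)
  20÷3 = 6 each, +1 to first 2
Round 2: Cedarfen=11 Dunmere=11 Greywater=26 → close Greywater (overflow 13)
  26÷2 = 13 each, +1 to first 0
Round 3: Cedarfen=24 Dunmere=24 → close Dunmere (overflow 12)
  24÷1 = 24 each, +1 to first 0

Closure order: Elkhorn, Greywater, Dunmere
Last habitat: Cedarfen with 48 animals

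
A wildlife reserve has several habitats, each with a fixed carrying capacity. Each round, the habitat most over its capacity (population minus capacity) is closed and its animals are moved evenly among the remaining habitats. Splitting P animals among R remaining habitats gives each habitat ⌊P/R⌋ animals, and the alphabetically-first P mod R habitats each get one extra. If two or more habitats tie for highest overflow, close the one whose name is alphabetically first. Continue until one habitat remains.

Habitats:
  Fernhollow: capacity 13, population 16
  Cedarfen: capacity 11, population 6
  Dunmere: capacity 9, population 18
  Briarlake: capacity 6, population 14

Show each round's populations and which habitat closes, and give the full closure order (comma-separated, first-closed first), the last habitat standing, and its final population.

Closure order: Dunmere, Briarlake, Fernhollow
Last habitat: Cedarfen with 54 animals

Round 1: Briarlake=14 Cedarfen=6 Dunmere=18 Fernhollow=16 → close Dunmere (overflow 9)
  18÷3 = 6 each, +1 to first 0
Round 2: Briarlake=20 Cedarfen=12 Fernhollow=22 → close Briarlake (overflow 14)
  20÷2 = 10 each, +1 to first 0
Round 3: Cedarfen=22 Fernhollow=32 → close Fernhollow (overflow 19)
  32÷1 = 32 each, +1 to first 0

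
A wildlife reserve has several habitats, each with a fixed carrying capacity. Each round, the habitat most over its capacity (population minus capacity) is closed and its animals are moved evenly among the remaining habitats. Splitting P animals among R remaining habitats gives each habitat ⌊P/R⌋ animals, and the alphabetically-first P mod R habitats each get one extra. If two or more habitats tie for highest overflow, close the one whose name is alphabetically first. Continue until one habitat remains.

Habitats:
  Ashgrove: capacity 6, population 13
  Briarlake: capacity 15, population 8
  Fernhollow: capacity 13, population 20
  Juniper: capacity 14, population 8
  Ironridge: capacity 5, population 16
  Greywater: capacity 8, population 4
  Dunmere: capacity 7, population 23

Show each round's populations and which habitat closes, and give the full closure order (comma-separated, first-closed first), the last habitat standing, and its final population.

Round 1: Ashgrove=13 Briarlake=8 Dunmere=23 Fernhollow=20 Greywater=4 Ironridge=16 Juniper=8 → close Dunmere (overflow 16)
  23÷6 = 3 each, +1 to first 5
Round 2: Ashgrove=17 Briarlake=12 Fernhollow=24 Greywater=8 Ironridge=20 Juniper=11 → close Ironridge (overflow 15)
  20÷5 = 4 each, +1 to first 0
Round 3: Ashgrove=21 Briarlake=16 Fernhollow=28 Greywater=12 Juniper=15 → close Ashgrove (overflow 15)
  21÷4 = 5 each, +1 to first 1
Round 4: Briarlake=22 Fernhollow=33 Greywater=17 Juniper=20 → close Fernhollow (overflow 20)
  33÷3 = 11 each, +1 to first 0
Round 5: Briarlake=33 Greywater=28 Juniper=31 → close Greywater (overflow 20)
  28÷2 = 14 each, +1 to first 0
Round 6: Briarlake=47 Juniper=45 → close Briarlake (overflow 32)
  47÷1 = 47 each, +1 to first 0

Closure order: Dunmere, Ironridge, Ashgrove, Fernhollow, Greywater, Briarlake
Last habitat: Juniper with 92 animals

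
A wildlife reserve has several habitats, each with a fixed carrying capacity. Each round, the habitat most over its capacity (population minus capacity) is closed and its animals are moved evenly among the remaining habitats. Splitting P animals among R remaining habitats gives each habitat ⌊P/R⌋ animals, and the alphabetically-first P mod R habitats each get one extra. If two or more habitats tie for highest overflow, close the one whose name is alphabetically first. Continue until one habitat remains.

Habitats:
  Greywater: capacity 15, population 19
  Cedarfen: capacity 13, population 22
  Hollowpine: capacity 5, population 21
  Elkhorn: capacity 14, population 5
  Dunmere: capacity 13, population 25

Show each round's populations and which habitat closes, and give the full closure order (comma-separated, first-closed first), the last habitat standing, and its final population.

Closure order: Hollowpine, Dunmere, Cedarfen, Greywater
Last habitat: Elkhorn with 92 animals

Round 1: Cedarfen=22 Dunmere=25 Elkhorn=5 Greywater=19 Hollowpine=21 → close Hollowpine (overflow 16)
  21÷4 = 5 each, +1 to first 1
Round 2: Cedarfen=28 Dunmere=30 Elkhorn=10 Greywater=24 → close Dunmere (overflow 17)
  30÷3 = 10 each, +1 to first 0
Round 3: Cedarfen=38 Elkhorn=20 Greywater=34 → close Cedarfen (overflow 25)
  38÷2 = 19 each, +1 to first 0
Round 4: Elkhorn=39 Greywater=53 → close Greywater (overflow 38)
  53÷1 = 53 each, +1 to first 0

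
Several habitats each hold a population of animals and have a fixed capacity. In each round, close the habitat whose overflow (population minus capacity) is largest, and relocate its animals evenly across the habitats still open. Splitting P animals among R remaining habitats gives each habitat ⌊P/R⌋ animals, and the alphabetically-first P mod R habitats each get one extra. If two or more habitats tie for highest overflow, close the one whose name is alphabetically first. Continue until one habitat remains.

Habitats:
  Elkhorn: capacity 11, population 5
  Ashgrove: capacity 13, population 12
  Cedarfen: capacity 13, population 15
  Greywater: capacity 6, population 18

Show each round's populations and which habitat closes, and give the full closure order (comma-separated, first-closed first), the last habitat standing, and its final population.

Closure order: Greywater, Cedarfen, Ashgrove
Last habitat: Elkhorn with 50 animals

Round 1: Ashgrove=12 Cedarfen=15 Elkhorn=5 Greywater=18 → close Greywater (overflow 12)
  18÷3 = 6 each, +1 to first 0
Round 2: Ashgrove=18 Cedarfen=21 Elkhorn=11 → close Cedarfen (overflow 8)
  21÷2 = 10 each, +1 to first 1
Round 3: Ashgrove=29 Elkhorn=21 → close Ashgrove (overflow 16)
  29÷1 = 29 each, +1 to first 0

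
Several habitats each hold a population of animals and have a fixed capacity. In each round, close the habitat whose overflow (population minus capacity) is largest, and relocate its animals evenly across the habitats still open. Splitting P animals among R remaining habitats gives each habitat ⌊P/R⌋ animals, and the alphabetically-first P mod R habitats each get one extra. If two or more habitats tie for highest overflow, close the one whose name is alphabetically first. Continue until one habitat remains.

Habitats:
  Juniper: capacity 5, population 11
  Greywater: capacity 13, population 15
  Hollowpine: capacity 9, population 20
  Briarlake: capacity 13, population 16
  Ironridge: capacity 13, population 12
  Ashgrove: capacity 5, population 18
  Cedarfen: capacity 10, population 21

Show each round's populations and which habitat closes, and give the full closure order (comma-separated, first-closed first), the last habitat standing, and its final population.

Closure order: Ashgrove, Cedarfen, Hollowpine, Juniper, Briarlake, Greywater
Last habitat: Ironridge with 113 animals

Round 1: Ashgrove=18 Briarlake=16 Cedarfen=21 Greywater=15 Hollowpine=20 Ironridge=12 Juniper=11 → close Ashgrove (overflow 13)
  18÷6 = 3 each, +1 to first 0
Round 2: Briarlake=19 Cedarfen=24 Greywater=18 Hollowpine=23 Ironridge=15 Juniper=14 → close Cedarfen (overflow 14)
  24÷5 = 4 each, +1 to first 4
Round 3: Briarlake=24 Greywater=23 Hollowpine=28 Ironridge=20 Juniper=18 → close Hollowpine (overflow 19)
  28÷4 = 7 each, +1 to first 0
Round 4: Briarlake=31 Greywater=30 Ironridge=27 Juniper=25 → close Juniper (overflow 20)
  25÷3 = 8 each, +1 to first 1
Round 5: Briarlake=40 Greywater=38 Ironridge=35 → close Briarlake (overflow 27)
  40÷2 = 20 each, +1 to first 0
Round 6: Greywater=58 Ironridge=55 → close Greywater (overflow 45)
  58÷1 = 58 each, +1 to first 0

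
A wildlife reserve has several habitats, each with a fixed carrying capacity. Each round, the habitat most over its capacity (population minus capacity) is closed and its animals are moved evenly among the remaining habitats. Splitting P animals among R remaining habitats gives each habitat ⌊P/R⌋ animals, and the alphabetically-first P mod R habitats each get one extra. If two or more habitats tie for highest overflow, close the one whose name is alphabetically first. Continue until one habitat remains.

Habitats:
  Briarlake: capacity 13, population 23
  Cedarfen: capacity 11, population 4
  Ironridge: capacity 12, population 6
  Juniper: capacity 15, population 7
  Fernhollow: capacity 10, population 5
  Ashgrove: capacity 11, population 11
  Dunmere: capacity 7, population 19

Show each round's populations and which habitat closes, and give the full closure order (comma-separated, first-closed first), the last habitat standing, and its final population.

Closure order: Dunmere, Briarlake, Ashgrove, Fernhollow, Cedarfen, Ironridge
Last habitat: Juniper with 75 animals

Round 1: Ashgrove=11 Briarlake=23 Cedarfen=4 Dunmere=19 Fernhollow=5 Ironridge=6 Juniper=7 → close Dunmere (overflow 12)
  19÷6 = 3 each, +1 to first 1
Round 2: Ashgrove=15 Briarlake=26 Cedarfen=7 Fernhollow=8 Ironridge=9 Juniper=10 → close Briarlake (overflow 13)
  26÷5 = 5 each, +1 to first 1
Round 3: Ashgrove=21 Cedarfen=12 Fernhollow=13 Ironridge=14 Juniper=15 → close Ashgrove (overflow 10)
  21÷4 = 5 each, +1 to first 1
Round 4: Cedarfen=18 Fernhollow=18 Ironridge=19 Juniper=20 → close Fernhollow (overflow 8)
  18÷3 = 6 each, +1 to first 0
Round 5: Cedarfen=24 Ironridge=25 Juniper=26 → close Cedarfen (overflow 13)
  24÷2 = 12 each, +1 to first 0
Round 6: Ironridge=37 Juniper=38 → close Ironridge (overflow 25)
  37÷1 = 37 each, +1 to first 0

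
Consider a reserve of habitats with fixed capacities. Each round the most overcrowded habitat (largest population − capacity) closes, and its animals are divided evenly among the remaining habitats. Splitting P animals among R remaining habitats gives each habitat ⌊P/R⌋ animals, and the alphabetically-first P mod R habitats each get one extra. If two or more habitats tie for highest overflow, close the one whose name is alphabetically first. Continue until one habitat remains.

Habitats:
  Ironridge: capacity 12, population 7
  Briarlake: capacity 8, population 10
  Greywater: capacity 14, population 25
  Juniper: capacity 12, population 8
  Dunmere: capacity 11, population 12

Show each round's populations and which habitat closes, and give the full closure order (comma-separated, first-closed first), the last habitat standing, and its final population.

Round 1: Briarlake=10 Dunmere=12 Greywater=25 Ironridge=7 Juniper=8 → close Greywater (overflow 11)
  25÷4 = 6 each, +1 to first 1
Round 2: Briarlake=17 Dunmere=18 Ironridge=13 Juniper=14 → close Briarlake (overflow 9)
  17÷3 = 5 each, +1 to first 2
Round 3: Dunmere=24 Ironridge=19 Juniper=19 → close Dunmere (overflow 13)
  24÷2 = 12 each, +1 to first 0
Round 4: Ironridge=31 Juniper=31 → close Ironridge (overflow 19)
  31÷1 = 31 each, +1 to first 0

Closure order: Greywater, Briarlake, Dunmere, Ironridge
Last habitat: Juniper with 62 animals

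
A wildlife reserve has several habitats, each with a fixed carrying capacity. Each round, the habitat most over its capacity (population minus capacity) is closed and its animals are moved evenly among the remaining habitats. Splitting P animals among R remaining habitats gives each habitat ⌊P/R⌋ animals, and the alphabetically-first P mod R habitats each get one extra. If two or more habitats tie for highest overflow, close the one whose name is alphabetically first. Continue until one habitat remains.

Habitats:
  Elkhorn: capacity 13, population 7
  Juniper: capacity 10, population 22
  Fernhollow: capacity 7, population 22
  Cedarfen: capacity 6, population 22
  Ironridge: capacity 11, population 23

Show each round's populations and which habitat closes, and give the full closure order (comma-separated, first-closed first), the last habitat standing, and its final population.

Closure order: Cedarfen, Fernhollow, Ironridge, Juniper
Last habitat: Elkhorn with 96 animals

Round 1: Cedarfen=22 Elkhorn=7 Fernhollow=22 Ironridge=23 Juniper=22 → close Cedarfen (overflow 16)
  22÷4 = 5 each, +1 to first 2
Round 2: Elkhorn=13 Fernhollow=28 Ironridge=28 Juniper=27 → close Fernhollow (overflow 21)
  28÷3 = 9 each, +1 to first 1
Round 3: Elkhorn=23 Ironridge=37 Juniper=36 → close Ironridge (overflow 26)
  37÷2 = 18 each, +1 to first 1
Round 4: Elkhorn=42 Juniper=54 → close Juniper (overflow 44)
  54÷1 = 54 each, +1 to first 0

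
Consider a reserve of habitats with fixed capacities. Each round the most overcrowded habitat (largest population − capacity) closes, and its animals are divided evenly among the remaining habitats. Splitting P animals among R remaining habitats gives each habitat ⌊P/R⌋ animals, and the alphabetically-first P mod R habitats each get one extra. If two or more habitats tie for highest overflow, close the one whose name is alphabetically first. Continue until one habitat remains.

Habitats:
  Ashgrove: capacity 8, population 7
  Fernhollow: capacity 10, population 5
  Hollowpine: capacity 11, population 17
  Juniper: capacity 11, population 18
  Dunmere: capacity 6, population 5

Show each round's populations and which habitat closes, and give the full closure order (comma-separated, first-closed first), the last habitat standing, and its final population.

Round 1: Ashgrove=7 Dunmere=5 Fernhollow=5 Hollowpine=17 Juniper=18 → close Juniper (overflow 7)
  18÷4 = 4 each, +1 to first 2
Round 2: Ashgrove=12 Dunmere=10 Fernhollow=9 Hollowpine=21 → close Hollowpine (overflow 10)
  21÷3 = 7 each, +1 to first 0
Round 3: Ashgrove=19 Dunmere=17 Fernhollow=16 → close Ashgrove (overflow 11)
  19÷2 = 9 each, +1 to first 1
Round 4: Dunmere=27 Fernhollow=25 → close Dunmere (overflow 21)
  27÷1 = 27 each, +1 to first 0

Closure order: Juniper, Hollowpine, Ashgrove, Dunmere
Last habitat: Fernhollow with 52 animals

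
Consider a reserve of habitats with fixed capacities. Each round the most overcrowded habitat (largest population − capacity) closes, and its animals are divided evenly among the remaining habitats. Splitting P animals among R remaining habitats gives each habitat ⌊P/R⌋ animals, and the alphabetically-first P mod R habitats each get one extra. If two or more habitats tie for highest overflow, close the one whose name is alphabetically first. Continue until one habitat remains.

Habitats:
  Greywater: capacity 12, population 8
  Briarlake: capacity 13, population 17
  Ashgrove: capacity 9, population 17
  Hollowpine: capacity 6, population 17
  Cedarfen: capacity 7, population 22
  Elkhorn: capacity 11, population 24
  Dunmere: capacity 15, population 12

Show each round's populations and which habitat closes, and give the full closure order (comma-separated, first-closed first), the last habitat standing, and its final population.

Closure order: Cedarfen, Elkhorn, Hollowpine, Ashgrove, Briarlake, Dunmere
Last habitat: Greywater with 117 animals

Round 1: Ashgrove=17 Briarlake=17 Cedarfen=22 Dunmere=12 Elkhorn=24 Greywater=8 Hollowpine=17 → close Cedarfen (overflow 15)
  22÷6 = 3 each, +1 to first 4
Round 2: Ashgrove=21 Briarlake=21 Dunmere=16 Elkhorn=28 Greywater=11 Hollowpine=20 → close Elkhorn (overflow 17)
  28÷5 = 5 each, +1 to first 3
Round 3: Ashgrove=27 Briarlake=27 Dunmere=22 Greywater=16 Hollowpine=25 → close Hollowpine (overflow 19)
  25÷4 = 6 each, +1 to first 1
Round 4: Ashgrove=34 Briarlake=33 Dunmere=28 Greywater=22 → close Ashgrove (overflow 25)
  34÷3 = 11 each, +1 to first 1
Round 5: Briarlake=45 Dunmere=39 Greywater=33 → close Briarlake (overflow 32)
  45÷2 = 22 each, +1 to first 1
Round 6: Dunmere=62 Greywater=55 → close Dunmere (overflow 47)
  62÷1 = 62 each, +1 to first 0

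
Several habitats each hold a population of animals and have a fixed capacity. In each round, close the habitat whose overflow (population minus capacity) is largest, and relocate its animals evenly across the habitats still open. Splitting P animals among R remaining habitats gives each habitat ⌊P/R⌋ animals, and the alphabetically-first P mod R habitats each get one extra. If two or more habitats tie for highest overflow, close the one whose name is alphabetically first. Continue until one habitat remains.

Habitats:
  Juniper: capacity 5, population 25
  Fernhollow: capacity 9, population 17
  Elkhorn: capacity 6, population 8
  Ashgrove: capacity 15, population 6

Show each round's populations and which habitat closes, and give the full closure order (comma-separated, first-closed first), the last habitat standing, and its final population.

Round 1: Ashgrove=6 Elkhorn=8 Fernhollow=17 Juniper=25 → close Juniper (overflow 20)
  25÷3 = 8 each, +1 to first 1
Round 2: Ashgrove=15 Elkhorn=16 Fernhollow=25 → close Fernhollow (overflow 16)
  25÷2 = 12 each, +1 to first 1
Round 3: Ashgrove=28 Elkhorn=28 → close Elkhorn (overflow 22)
  28÷1 = 28 each, +1 to first 0

Closure order: Juniper, Fernhollow, Elkhorn
Last habitat: Ashgrove with 56 animals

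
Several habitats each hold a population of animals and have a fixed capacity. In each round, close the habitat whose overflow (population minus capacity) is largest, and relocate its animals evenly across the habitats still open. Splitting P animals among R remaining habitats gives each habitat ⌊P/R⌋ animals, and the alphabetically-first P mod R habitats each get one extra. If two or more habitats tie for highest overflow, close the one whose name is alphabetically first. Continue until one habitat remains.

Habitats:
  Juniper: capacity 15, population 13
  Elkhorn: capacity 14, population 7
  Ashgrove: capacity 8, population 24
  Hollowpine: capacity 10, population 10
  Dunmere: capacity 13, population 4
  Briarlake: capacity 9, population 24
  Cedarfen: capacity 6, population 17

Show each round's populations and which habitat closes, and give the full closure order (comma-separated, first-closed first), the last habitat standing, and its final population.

Closure order: Ashgrove, Briarlake, Cedarfen, Hollowpine, Juniper, Elkhorn
Last habitat: Dunmere with 99 animals

Round 1: Ashgrove=24 Briarlake=24 Cedarfen=17 Dunmere=4 Elkhorn=7 Hollowpine=10 Juniper=13 → close Ashgrove (overflow 16)
  24÷6 = 4 each, +1 to first 0
Round 2: Briarlake=28 Cedarfen=21 Dunmere=8 Elkhorn=11 Hollowpine=14 Juniper=17 → close Briarlake (overflow 19)
  28÷5 = 5 each, +1 to first 3
Round 3: Cedarfen=27 Dunmere=14 Elkhorn=17 Hollowpine=19 Juniper=22 → close Cedarfen (overflow 21)
  27÷4 = 6 each, +1 to first 3
Round 4: Dunmere=21 Elkhorn=24 Hollowpine=26 Juniper=28 → close Hollowpine (overflow 16)
  26÷3 = 8 each, +1 to first 2
Round 5: Dunmere=30 Elkhorn=33 Juniper=36 → close Juniper (overflow 21)
  36÷2 = 18 each, +1 to first 0
Round 6: Dunmere=48 Elkhorn=51 → close Elkhorn (overflow 37)
  51÷1 = 51 each, +1 to first 0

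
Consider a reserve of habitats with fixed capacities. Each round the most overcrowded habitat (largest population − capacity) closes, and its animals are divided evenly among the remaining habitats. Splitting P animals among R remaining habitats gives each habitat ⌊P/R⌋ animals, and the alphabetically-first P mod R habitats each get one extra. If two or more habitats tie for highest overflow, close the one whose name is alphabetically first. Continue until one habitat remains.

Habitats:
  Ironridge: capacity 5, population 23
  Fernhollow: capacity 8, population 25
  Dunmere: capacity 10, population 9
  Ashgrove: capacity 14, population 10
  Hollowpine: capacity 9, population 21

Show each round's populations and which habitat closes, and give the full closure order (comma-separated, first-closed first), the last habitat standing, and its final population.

Round 1: Ashgrove=10 Dunmere=9 Fernhollow=25 Hollowpine=21 Ironridge=23 → close Ironridge (overflow 18)
  23÷4 = 5 each, +1 to first 3
Round 2: Ashgrove=16 Dunmere=15 Fernhollow=31 Hollowpine=26 → close Fernhollow (overflow 23)
  31÷3 = 10 each, +1 to first 1
Round 3: Ashgrove=27 Dunmere=25 Hollowpine=36 → close Hollowpine (overflow 27)
  36÷2 = 18 each, +1 to first 0
Round 4: Ashgrove=45 Dunmere=43 → close Dunmere (overflow 33)
  43÷1 = 43 each, +1 to first 0

Closure order: Ironridge, Fernhollow, Hollowpine, Dunmere
Last habitat: Ashgrove with 88 animals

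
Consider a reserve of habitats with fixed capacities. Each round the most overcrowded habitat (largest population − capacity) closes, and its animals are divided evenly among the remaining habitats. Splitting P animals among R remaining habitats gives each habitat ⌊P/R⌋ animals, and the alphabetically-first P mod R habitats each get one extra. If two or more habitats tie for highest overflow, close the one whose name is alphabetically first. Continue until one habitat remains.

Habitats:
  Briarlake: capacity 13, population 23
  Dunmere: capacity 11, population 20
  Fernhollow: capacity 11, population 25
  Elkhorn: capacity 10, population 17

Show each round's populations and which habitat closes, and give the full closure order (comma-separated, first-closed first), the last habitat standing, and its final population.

Round 1: Briarlake=23 Dunmere=20 Elkhorn=17 Fernhollow=25 → close Fernhollow (overflow 14)
  25÷3 = 8 each, +1 to first 1
Round 2: Briarlake=32 Dunmere=28 Elkhorn=25 → close Briarlake (overflow 19)
  32÷2 = 16 each, +1 to first 0
Round 3: Dunmere=44 Elkhorn=41 → close Dunmere (overflow 33)
  44÷1 = 44 each, +1 to first 0

Closure order: Fernhollow, Briarlake, Dunmere
Last habitat: Elkhorn with 85 animals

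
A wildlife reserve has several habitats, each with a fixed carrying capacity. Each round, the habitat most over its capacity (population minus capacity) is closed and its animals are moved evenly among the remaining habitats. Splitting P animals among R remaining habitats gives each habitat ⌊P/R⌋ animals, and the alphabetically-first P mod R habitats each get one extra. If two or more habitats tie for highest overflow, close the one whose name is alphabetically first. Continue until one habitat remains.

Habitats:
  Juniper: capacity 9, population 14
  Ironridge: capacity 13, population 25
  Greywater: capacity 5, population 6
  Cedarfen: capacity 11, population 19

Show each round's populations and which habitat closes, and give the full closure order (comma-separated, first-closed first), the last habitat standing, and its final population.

Closure order: Ironridge, Cedarfen, Juniper
Last habitat: Greywater with 64 animals

Round 1: Cedarfen=19 Greywater=6 Ironridge=25 Juniper=14 → close Ironridge (overflow 12)
  25÷3 = 8 each, +1 to first 1
Round 2: Cedarfen=28 Greywater=14 Juniper=22 → close Cedarfen (overflow 17)
  28÷2 = 14 each, +1 to first 0
Round 3: Greywater=28 Juniper=36 → close Juniper (overflow 27)
  36÷1 = 36 each, +1 to first 0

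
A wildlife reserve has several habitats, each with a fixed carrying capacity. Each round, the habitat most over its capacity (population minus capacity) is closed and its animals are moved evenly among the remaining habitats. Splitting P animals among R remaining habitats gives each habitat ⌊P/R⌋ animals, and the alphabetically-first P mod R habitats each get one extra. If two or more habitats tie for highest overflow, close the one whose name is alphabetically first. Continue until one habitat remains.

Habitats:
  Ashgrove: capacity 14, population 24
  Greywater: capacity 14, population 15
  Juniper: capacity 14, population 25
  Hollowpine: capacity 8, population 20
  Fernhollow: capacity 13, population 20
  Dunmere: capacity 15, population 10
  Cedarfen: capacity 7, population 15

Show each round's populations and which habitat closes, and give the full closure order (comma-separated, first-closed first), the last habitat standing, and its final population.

Closure order: Hollowpine, Ashgrove, Juniper, Cedarfen, Fernhollow, Greywater
Last habitat: Dunmere with 129 animals

Round 1: Ashgrove=24 Cedarfen=15 Dunmere=10 Fernhollow=20 Greywater=15 Hollowpine=20 Juniper=25 → close Hollowpine (overflow 12)
  20÷6 = 3 each, +1 to first 2
Round 2: Ashgrove=28 Cedarfen=19 Dunmere=13 Fernhollow=23 Greywater=18 Juniper=28 → close Ashgrove (overflow 14)
  28÷5 = 5 each, +1 to first 3
Round 3: Cedarfen=25 Dunmere=19 Fernhollow=29 Greywater=23 Juniper=33 → close Juniper (overflow 19)
  33÷4 = 8 each, +1 to first 1
Round 4: Cedarfen=34 Dunmere=27 Fernhollow=37 Greywater=31 → close Cedarfen (overflow 27)
  34÷3 = 11 each, +1 to first 1
Round 5: Dunmere=39 Fernhollow=48 Greywater=42 → close Fernhollow (overflow 35)
  48÷2 = 24 each, +1 to first 0
Round 6: Dunmere=63 Greywater=66 → close Greywater (overflow 52)
  66÷1 = 66 each, +1 to first 0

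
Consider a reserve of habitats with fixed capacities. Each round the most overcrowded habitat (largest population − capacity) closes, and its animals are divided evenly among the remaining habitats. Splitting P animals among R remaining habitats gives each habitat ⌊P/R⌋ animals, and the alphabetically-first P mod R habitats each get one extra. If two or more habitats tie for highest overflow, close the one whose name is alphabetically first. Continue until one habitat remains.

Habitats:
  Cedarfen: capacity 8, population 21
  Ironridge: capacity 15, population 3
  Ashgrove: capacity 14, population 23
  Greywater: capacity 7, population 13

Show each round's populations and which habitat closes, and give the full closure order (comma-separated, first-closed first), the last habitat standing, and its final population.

Closure order: Cedarfen, Ashgrove, Greywater
Last habitat: Ironridge with 60 animals

Round 1: Ashgrove=23 Cedarfen=21 Greywater=13 Ironridge=3 → close Cedarfen (overflow 13)
  21÷3 = 7 each, +1 to first 0
Round 2: Ashgrove=30 Greywater=20 Ironridge=10 → close Ashgrove (overflow 16)
  30÷2 = 15 each, +1 to first 0
Round 3: Greywater=35 Ironridge=25 → close Greywater (overflow 28)
  35÷1 = 35 each, +1 to first 0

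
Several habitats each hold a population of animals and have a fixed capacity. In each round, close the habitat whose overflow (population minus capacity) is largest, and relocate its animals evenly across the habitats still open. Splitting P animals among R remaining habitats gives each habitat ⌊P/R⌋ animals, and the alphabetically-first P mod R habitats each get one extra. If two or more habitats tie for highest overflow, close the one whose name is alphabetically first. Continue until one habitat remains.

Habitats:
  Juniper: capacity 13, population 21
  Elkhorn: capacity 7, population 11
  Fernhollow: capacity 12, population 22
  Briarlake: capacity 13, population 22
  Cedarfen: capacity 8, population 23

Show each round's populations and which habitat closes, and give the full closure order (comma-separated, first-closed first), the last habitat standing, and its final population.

Round 1: Briarlake=22 Cedarfen=23 Elkhorn=11 Fernhollow=22 Juniper=21 → close Cedarfen (overflow 15)
  23÷4 = 5 each, +1 to first 3
Round 2: Briarlake=28 Elkhorn=17 Fernhollow=28 Juniper=26 → close Fernhollow (overflow 16)
  28÷3 = 9 each, +1 to first 1
Round 3: Briarlake=38 Elkhorn=26 Juniper=35 → close Briarlake (overflow 25)
  38÷2 = 19 each, +1 to first 0
Round 4: Elkhorn=45 Juniper=54 → close Juniper (overflow 41)
  54÷1 = 54 each, +1 to first 0

Closure order: Cedarfen, Fernhollow, Briarlake, Juniper
Last habitat: Elkhorn with 99 animals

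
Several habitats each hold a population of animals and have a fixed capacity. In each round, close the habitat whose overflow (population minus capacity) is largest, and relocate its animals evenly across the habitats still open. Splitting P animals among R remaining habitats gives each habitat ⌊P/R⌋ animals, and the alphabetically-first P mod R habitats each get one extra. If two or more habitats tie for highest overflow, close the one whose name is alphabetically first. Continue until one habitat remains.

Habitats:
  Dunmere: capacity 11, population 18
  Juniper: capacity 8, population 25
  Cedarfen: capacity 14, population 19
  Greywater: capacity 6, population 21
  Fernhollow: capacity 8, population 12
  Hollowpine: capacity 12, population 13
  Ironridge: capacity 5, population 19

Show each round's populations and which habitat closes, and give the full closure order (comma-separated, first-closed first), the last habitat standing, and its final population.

Closure order: Juniper, Greywater, Ironridge, Dunmere, Cedarfen, Fernhollow
Last habitat: Hollowpine with 127 animals

Round 1: Cedarfen=19 Dunmere=18 Fernhollow=12 Greywater=21 Hollowpine=13 Ironridge=19 Juniper=25 → close Juniper (overflow 17)
  25÷6 = 4 each, +1 to first 1
Round 2: Cedarfen=24 Dunmere=22 Fernhollow=16 Greywater=25 Hollowpine=17 Ironridge=23 → close Greywater (overflow 19)
  25÷5 = 5 each, +1 to first 0
Round 3: Cedarfen=29 Dunmere=27 Fernhollow=21 Hollowpine=22 Ironridge=28 → close Ironridge (overflow 23)
  28÷4 = 7 each, +1 to first 0
Round 4: Cedarfen=36 Dunmere=34 Fernhollow=28 Hollowpine=29 → close Dunmere (overflow 23)
  34÷3 = 11 each, +1 to first 1
Round 5: Cedarfen=48 Fernhollow=39 Hollowpine=40 → close Cedarfen (overflow 34)
  48÷2 = 24 each, +1 to first 0
Round 6: Fernhollow=63 Hollowpine=64 → close Fernhollow (overflow 55)
  63÷1 = 63 each, +1 to first 0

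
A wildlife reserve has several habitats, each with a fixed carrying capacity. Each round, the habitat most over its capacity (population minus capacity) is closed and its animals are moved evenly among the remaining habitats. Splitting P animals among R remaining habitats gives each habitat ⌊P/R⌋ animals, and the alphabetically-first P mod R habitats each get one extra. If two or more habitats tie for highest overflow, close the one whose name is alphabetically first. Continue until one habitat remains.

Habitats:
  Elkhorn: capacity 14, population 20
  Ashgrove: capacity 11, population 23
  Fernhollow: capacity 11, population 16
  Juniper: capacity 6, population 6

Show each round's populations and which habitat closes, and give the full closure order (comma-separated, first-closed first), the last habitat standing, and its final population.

Closure order: Ashgrove, Elkhorn, Fernhollow
Last habitat: Juniper with 65 animals

Round 1: Ashgrove=23 Elkhorn=20 Fernhollow=16 Juniper=6 → close Ashgrove (overflow 12)
  23÷3 = 7 each, +1 to first 2
Round 2: Elkhorn=28 Fernhollow=24 Juniper=13 → close Elkhorn (overflow 14)
  28÷2 = 14 each, +1 to first 0
Round 3: Fernhollow=38 Juniper=27 → close Fernhollow (overflow 27)
  38÷1 = 38 each, +1 to first 0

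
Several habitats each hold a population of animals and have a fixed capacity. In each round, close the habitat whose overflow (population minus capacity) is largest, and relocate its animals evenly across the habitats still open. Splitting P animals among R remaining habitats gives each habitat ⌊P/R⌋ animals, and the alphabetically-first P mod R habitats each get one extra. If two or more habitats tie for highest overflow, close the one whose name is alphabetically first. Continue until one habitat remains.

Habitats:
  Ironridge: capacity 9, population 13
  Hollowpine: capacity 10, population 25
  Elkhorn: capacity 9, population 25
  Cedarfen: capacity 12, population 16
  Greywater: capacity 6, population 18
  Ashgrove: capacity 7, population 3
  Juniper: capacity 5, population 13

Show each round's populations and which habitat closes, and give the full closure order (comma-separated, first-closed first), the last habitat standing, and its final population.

Closure order: Elkhorn, Hollowpine, Greywater, Juniper, Cedarfen, Ironridge
Last habitat: Ashgrove with 113 animals

Round 1: Ashgrove=3 Cedarfen=16 Elkhorn=25 Greywater=18 Hollowpine=25 Ironridge=13 Juniper=13 → close Elkhorn (overflow 16)
  25÷6 = 4 each, +1 to first 1
Round 2: Ashgrove=8 Cedarfen=20 Greywater=22 Hollowpine=29 Ironridge=17 Juniper=17 → close Hollowpine (overflow 19)
  29÷5 = 5 each, +1 to first 4
Round 3: Ashgrove=14 Cedarfen=26 Greywater=28 Ironridge=23 Juniper=22 → close Greywater (overflow 22)
  28÷4 = 7 each, +1 to first 0
Round 4: Ashgrove=21 Cedarfen=33 Ironridge=30 Juniper=29 → close Juniper (overflow 24)
  29÷3 = 9 each, +1 to first 2
Round 5: Ashgrove=31 Cedarfen=43 Ironridge=39 → close Cedarfen (overflow 31)
  43÷2 = 21 each, +1 to first 1
Round 6: Ashgrove=53 Ironridge=60 → close Ironridge (overflow 51)
  60÷1 = 60 each, +1 to first 0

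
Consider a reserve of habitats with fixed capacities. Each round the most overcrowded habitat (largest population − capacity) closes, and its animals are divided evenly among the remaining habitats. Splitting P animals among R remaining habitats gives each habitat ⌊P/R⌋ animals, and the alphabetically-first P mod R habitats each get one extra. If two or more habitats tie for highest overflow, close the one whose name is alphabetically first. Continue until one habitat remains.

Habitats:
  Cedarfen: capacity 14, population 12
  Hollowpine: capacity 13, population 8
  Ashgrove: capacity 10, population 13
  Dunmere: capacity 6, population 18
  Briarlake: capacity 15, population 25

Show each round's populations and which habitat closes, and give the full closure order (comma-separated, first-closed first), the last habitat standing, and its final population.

Round 1: Ashgrove=13 Briarlake=25 Cedarfen=12 Dunmere=18 Hollowpine=8 → close Dunmere (overflow 12)
  18÷4 = 4 each, +1 to first 2
Round 2: Ashgrove=18 Briarlake=30 Cedarfen=16 Hollowpine=12 → close Briarlake (overflow 15)
  30÷3 = 10 each, +1 to first 0
Round 3: Ashgrove=28 Cedarfen=26 Hollowpine=22 → close Ashgrove (overflow 18)
  28÷2 = 14 each, +1 to first 0
Round 4: Cedarfen=40 Hollowpine=36 → close Cedarfen (overflow 26)
  40÷1 = 40 each, +1 to first 0

Closure order: Dunmere, Briarlake, Ashgrove, Cedarfen
Last habitat: Hollowpine with 76 animals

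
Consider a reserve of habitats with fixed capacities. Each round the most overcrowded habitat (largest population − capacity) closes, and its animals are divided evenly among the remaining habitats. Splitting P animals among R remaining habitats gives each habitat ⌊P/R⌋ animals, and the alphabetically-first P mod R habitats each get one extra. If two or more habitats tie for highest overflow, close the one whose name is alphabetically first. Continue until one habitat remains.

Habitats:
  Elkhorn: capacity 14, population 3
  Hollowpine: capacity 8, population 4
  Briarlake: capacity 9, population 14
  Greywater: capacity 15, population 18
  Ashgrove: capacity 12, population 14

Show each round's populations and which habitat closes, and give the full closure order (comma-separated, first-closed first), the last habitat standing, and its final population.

Round 1: Ashgrove=14 Briarlake=14 Elkhorn=3 Greywater=18 Hollowpine=4 → close Briarlake (overflow 5)
  14÷4 = 3 each, +1 to first 2
Round 2: Ashgrove=18 Elkhorn=7 Greywater=21 Hollowpine=7 → close Ashgrove (overflow 6)
  18÷3 = 6 each, +1 to first 0
Round 3: Elkhorn=13 Greywater=27 Hollowpine=13 → close Greywater (overflow 12)
  27÷2 = 13 each, +1 to first 1
Round 4: Elkhorn=27 Hollowpine=26 → close Hollowpine (overflow 18)
  26÷1 = 26 each, +1 to first 0

Closure order: Briarlake, Ashgrove, Greywater, Hollowpine
Last habitat: Elkhorn with 53 animals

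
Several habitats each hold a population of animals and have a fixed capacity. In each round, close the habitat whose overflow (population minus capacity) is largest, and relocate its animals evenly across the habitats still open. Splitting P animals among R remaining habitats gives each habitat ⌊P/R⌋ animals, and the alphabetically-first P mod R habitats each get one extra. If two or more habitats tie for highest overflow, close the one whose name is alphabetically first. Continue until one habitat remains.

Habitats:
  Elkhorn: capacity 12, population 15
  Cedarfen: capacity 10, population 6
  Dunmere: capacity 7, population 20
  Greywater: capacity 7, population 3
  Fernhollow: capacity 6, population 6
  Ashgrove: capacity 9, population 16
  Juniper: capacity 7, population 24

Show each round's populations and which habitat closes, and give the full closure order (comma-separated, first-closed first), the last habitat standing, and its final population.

Closure order: Juniper, Dunmere, Ashgrove, Elkhorn, Fernhollow, Cedarfen
Last habitat: Greywater with 90 animals

Round 1: Ashgrove=16 Cedarfen=6 Dunmere=20 Elkhorn=15 Fernhollow=6 Greywater=3 Juniper=24 → close Juniper (overflow 17)
  24÷6 = 4 each, +1 to first 0
Round 2: Ashgrove=20 Cedarfen=10 Dunmere=24 Elkhorn=19 Fernhollow=10 Greywater=7 → close Dunmere (overflow 17)
  24÷5 = 4 each, +1 to first 4
Round 3: Ashgrove=25 Cedarfen=15 Elkhorn=24 Fernhollow=15 Greywater=11 → close Ashgrove (overflow 16)
  25÷4 = 6 each, +1 to first 1
Round 4: Cedarfen=22 Elkhorn=30 Fernhollow=21 Greywater=17 → close Elkhorn (overflow 18)
  30÷3 = 10 each, +1 to first 0
Round 5: Cedarfen=32 Fernhollow=31 Greywater=27 → close Fernhollow (overflow 25)
  31÷2 = 15 each, +1 to first 1
Round 6: Cedarfen=48 Greywater=42 → close Cedarfen (overflow 38)
  48÷1 = 48 each, +1 to first 0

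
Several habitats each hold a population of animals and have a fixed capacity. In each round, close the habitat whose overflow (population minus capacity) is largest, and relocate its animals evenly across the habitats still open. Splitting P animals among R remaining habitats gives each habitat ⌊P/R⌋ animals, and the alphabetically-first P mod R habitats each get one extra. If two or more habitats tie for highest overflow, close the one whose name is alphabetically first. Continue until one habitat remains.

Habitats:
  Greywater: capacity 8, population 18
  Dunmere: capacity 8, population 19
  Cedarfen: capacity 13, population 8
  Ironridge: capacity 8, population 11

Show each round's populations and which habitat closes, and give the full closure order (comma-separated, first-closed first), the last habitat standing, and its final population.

Closure order: Dunmere, Greywater, Ironridge
Last habitat: Cedarfen with 56 animals

Round 1: Cedarfen=8 Dunmere=19 Greywater=18 Ironridge=11 → close Dunmere (overflow 11)
  19÷3 = 6 each, +1 to first 1
Round 2: Cedarfen=15 Greywater=24 Ironridge=17 → close Greywater (overflow 16)
  24÷2 = 12 each, +1 to first 0
Round 3: Cedarfen=27 Ironridge=29 → close Ironridge (overflow 21)
  29÷1 = 29 each, +1 to first 0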